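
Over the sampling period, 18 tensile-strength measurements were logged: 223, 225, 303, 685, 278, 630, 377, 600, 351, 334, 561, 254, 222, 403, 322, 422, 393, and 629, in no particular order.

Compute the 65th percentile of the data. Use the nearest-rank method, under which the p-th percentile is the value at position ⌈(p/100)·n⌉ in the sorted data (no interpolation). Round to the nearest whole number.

Sorted: 222, 223, 225, 254, 278, 303, 322, 334, 351, 377, 393, 403, 422, 561, 600, 629, 630, 685.
n = 18.
Position = ⌈65/100 · 18⌉ = ⌈11.7⌉ = 12.
The value at rank 12 is 403.

403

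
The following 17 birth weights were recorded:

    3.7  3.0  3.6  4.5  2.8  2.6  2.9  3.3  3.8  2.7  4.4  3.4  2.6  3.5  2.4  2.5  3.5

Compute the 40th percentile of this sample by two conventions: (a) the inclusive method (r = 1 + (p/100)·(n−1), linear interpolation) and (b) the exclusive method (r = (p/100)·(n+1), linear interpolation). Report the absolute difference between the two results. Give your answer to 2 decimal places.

0.02

Sorted: 2.4, 2.5, 2.6, 2.6, 2.7, 2.8, 2.9, 3.0, 3.3, 3.4, 3.5, 3.5, 3.6, 3.7, 3.8, 4.4, 4.5.
n = 17.
(a) r = 7.4; between ranks 7 (2.9) and 8 (3.0): 2.94.
(b) r = 7.2; between ranks 7 (2.9) and 8 (3.0): 2.92.
|2.94 − 2.92| = 0.02.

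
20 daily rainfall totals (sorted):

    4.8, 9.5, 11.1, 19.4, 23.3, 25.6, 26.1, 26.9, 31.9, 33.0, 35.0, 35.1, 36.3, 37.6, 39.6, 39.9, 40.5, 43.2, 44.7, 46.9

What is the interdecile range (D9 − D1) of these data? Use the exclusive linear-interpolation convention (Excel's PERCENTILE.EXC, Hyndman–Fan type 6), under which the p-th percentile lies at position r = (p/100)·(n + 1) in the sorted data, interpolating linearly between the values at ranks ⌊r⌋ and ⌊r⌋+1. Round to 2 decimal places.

34.89

n = 20.
P10: r = 2.1; ranks 2–3 are 9.5, 11.1; interpolating gives 9.66.
P90: r = 18.9; ranks 18–19 are 43.2, 44.7; interpolating gives 44.55.
Difference: 44.55 − 9.66 = 34.89.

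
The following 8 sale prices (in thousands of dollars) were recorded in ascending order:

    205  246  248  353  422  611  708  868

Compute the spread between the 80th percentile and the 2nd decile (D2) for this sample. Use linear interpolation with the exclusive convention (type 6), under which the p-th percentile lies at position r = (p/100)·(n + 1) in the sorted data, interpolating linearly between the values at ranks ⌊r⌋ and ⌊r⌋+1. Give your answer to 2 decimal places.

502.20

n = 8.
P20: r = 1.8; ranks 1–2 are 205, 246; interpolating gives 237.8.
P80: r = 7.2; ranks 7–8 are 708, 868; interpolating gives 740.
Difference: 740 − 237.8 = 502.2.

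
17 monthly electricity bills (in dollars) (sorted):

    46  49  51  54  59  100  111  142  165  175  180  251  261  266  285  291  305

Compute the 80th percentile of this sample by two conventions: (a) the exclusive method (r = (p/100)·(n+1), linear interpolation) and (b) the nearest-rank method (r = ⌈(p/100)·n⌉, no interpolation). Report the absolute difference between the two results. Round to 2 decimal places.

7.60

n = 17.
(a) r = 14.4; between ranks 14 (266) and 15 (285): 273.6.
(b) the nearest-rank method: rank 14 → 266.
|273.6 − 266| = 7.6.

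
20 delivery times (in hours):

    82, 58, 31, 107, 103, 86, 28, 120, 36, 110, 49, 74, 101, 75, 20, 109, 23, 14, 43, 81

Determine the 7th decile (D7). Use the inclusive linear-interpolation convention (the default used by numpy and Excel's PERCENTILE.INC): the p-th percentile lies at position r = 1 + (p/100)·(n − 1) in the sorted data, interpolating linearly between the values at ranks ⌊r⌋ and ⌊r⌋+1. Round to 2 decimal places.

Sorted: 14, 20, 23, 28, 31, 36, 43, 49, 58, 74, 75, 81, 82, 86, 101, 103, 107, 109, 110, 120.
n = 20.
r = 1 + (70/100)·(20 − 1) = 1 + 13.3 = 14.3.
Rank 14 is 86 and rank 15 is 101.
Interpolate: 86 + 0.3·(101 − 86) = 86 + 0.3·15 = 90.5.

90.50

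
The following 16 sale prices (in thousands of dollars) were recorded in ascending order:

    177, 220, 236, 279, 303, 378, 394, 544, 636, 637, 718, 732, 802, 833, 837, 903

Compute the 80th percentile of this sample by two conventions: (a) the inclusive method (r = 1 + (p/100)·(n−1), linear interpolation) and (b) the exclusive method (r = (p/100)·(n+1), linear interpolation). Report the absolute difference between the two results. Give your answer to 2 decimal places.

n = 16.
(a) r = 13 → value at rank 13 = 802.
(b) r = 13.6; between ranks 13 (802) and 14 (833): 820.6.
|802 − 820.6| = 18.6.

18.60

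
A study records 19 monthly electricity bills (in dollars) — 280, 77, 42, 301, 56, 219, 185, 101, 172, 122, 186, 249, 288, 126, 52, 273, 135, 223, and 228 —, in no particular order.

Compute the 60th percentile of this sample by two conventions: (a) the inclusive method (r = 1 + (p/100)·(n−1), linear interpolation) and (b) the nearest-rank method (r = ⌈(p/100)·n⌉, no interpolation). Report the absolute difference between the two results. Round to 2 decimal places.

Sorted: 42, 52, 56, 77, 101, 122, 126, 135, 172, 185, 186, 219, 223, 228, 249, 273, 280, 288, 301.
n = 19.
(a) r = 11.8; between ranks 11 (186) and 12 (219): 212.4.
(b) the nearest-rank method: rank 12 → 219.
|212.4 − 219| = 6.6.

6.60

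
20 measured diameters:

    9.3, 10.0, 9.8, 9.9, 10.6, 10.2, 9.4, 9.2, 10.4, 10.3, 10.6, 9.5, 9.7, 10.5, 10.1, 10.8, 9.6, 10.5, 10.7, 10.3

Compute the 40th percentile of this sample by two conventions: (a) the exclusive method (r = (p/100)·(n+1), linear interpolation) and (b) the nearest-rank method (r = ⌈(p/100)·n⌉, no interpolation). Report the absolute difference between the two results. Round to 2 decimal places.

0.04

Sorted: 9.2, 9.3, 9.4, 9.5, 9.6, 9.7, 9.8, 9.9, 10.0, 10.1, 10.2, 10.3, 10.3, 10.4, 10.5, 10.5, 10.6, 10.6, 10.7, 10.8.
n = 20.
(a) r = 8.4; between ranks 8 (9.9) and 9 (10.0): 9.94.
(b) the nearest-rank method: rank 8 → 9.9.
|9.94 − 9.9| = 0.04.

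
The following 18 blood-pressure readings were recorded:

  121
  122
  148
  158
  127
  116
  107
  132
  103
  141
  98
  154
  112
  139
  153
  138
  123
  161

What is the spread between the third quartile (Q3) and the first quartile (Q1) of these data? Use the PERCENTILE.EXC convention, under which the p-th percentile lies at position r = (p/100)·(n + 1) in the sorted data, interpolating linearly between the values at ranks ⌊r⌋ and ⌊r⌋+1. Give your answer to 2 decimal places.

34.25

Sorted: 98, 103, 107, 112, 116, 121, 122, 123, 127, 132, 138, 139, 141, 148, 153, 154, 158, 161.
n = 18.
P25: r = 4.75; ranks 4–5 are 112, 116; interpolating gives 115.
P75: r = 14.25; ranks 14–15 are 148, 153; interpolating gives 149.25.
Difference: 149.25 − 115 = 34.25.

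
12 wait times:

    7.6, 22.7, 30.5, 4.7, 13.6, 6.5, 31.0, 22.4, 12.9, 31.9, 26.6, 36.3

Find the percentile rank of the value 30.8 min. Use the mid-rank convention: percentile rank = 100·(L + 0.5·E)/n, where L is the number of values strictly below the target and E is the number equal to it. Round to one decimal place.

Sorted: 4.7, 6.5, 7.6, 12.9, 13.6, 22.4, 22.7, 26.6, 30.5, 31.0, 31.9, 36.3.
Count below 30.8: L = 9; count equal: E = 0; n = 12.
Percentile rank = 100·(9 + 0.5·0)/12 = 100·9/12 = 75.

75.0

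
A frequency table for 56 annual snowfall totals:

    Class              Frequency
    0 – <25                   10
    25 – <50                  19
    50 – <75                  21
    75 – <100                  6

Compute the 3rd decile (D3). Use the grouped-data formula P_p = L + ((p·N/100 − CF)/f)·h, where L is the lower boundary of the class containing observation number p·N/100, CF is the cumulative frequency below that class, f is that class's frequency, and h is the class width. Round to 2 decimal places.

33.95

N = 56; target position k = 30/100 · 56 = 16.8.
Cumulative frequencies: 10, 29, 50, 56.
Observation 16.8 falls in the class 25 – <50.
L = 25, CF = 10, f = 19, h = 25.
P30 = 25 + ((16.8 − 10)/19)·25 = 25 + 8.94737 = 33.9474.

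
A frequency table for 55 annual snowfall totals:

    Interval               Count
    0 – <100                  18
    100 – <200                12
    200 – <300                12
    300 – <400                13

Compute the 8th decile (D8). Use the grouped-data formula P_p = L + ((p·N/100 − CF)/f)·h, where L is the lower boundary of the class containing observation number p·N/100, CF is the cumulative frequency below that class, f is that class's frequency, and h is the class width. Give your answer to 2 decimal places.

N = 55; target position k = 80/100 · 55 = 44.
Cumulative frequencies: 18, 30, 42, 55.
Observation 44 falls in the class 300 – <400.
L = 300, CF = 42, f = 13, h = 100.
P80 = 300 + ((44 − 42)/13)·100 = 300 + 15.3846 = 315.385.

315.38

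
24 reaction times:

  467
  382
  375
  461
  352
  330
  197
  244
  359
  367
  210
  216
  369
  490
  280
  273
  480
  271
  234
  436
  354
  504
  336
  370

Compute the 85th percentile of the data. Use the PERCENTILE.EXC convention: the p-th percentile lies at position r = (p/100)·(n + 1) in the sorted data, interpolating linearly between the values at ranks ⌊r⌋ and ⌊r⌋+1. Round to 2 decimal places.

Sorted: 197, 210, 216, 234, 244, 271, 273, 280, 330, 336, 352, 354, 359, 367, 369, 370, 375, 382, 436, 461, 467, 480, 490, 504.
n = 24.
r = (85/100)·(24 + 1) = 21.25.
Rank 21 is 467 and rank 22 is 480.
Interpolate: 467 + 0.25·(480 − 467) = 467 + 0.25·13 = 470.25.

470.25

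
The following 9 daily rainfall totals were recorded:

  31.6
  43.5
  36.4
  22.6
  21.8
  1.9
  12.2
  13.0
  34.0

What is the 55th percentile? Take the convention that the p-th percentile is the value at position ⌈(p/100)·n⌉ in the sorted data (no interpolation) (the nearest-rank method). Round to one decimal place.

Sorted: 1.9, 12.2, 13.0, 21.8, 22.6, 31.6, 34.0, 36.4, 43.5.
n = 9.
Position = ⌈55/100 · 9⌉ = ⌈4.95⌉ = 5.
The value at rank 5 is 22.6.

22.6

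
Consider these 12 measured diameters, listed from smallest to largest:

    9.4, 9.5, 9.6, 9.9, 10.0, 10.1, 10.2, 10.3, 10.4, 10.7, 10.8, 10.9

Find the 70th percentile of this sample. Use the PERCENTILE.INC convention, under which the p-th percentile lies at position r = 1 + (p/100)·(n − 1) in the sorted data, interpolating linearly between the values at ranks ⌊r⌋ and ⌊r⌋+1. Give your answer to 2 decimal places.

n = 12.
r = 1 + (70/100)·(12 − 1) = 1 + 7.7 = 8.7.
Rank 8 is 10.3 and rank 9 is 10.4.
Interpolate: 10.3 + 0.7·(10.4 − 10.3) = 10.3 + 0.7·0.1 = 10.37.

10.37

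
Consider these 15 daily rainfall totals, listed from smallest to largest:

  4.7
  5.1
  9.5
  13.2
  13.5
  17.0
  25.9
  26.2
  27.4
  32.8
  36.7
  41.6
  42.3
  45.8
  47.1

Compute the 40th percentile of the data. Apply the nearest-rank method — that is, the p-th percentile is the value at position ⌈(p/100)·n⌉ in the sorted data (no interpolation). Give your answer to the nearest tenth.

n = 15.
Position = ⌈40/100 · 15⌉ = ⌈6⌉ = 6.
The value at rank 6 is 17.0.

17.0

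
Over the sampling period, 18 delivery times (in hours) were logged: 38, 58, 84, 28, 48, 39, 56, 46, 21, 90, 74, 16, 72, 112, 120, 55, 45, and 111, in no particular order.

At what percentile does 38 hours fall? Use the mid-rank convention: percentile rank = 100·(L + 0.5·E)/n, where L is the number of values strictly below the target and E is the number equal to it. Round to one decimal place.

19.4

Sorted: 16, 21, 28, 38, 39, 45, 46, 48, 55, 56, 58, 72, 74, 84, 90, 111, 112, 120.
Count below 38: L = 3; count equal: E = 1; n = 18.
Percentile rank = 100·(3 + 0.5·1)/18 = 100·3.5/18 = 19.44.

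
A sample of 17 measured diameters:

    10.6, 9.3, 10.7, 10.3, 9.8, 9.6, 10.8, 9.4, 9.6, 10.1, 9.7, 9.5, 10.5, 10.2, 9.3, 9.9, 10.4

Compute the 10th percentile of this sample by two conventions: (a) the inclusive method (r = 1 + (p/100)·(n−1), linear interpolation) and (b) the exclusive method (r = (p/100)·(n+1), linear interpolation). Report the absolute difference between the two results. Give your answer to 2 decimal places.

0.06

Sorted: 9.3, 9.3, 9.4, 9.5, 9.6, 9.6, 9.7, 9.8, 9.9, 10.1, 10.2, 10.3, 10.4, 10.5, 10.6, 10.7, 10.8.
n = 17.
(a) r = 2.6; between ranks 2 (9.3) and 3 (9.4): 9.36.
(b) r = 1.8; between ranks 1 (9.3) and 2 (9.3): 9.3.
|9.36 − 9.3| = 0.06.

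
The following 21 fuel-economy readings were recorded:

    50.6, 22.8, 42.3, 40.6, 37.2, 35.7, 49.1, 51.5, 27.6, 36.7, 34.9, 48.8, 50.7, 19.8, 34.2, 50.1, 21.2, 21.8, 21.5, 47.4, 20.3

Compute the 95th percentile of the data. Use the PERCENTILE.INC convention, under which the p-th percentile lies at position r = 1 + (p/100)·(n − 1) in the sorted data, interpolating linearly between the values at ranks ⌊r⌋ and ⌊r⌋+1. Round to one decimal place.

Sorted: 19.8, 20.3, 21.2, 21.5, 21.8, 22.8, 27.6, 34.2, 34.9, 35.7, 36.7, 37.2, 40.6, 42.3, 47.4, 48.8, 49.1, 50.1, 50.6, 50.7, 51.5.
n = 21.
r = 1 + (95/100)·(21 − 1) = 1 + 19 = 20.
r is an integer, so P95 is the value at rank 20: 50.7.

50.7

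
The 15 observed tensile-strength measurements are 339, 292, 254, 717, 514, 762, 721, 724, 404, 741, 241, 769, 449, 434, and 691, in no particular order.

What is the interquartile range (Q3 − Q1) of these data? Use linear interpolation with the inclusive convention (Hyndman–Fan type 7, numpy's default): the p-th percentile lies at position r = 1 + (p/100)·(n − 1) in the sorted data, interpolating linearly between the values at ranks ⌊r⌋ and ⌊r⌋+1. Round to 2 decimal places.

351.00

Sorted: 241, 254, 292, 339, 404, 434, 449, 514, 691, 717, 721, 724, 741, 762, 769.
n = 15.
P25: r = 4.5; ranks 4–5 are 339, 404; interpolating gives 371.5.
P75: r = 11.5; ranks 11–12 are 721, 724; interpolating gives 722.5.
Difference: 722.5 − 371.5 = 351.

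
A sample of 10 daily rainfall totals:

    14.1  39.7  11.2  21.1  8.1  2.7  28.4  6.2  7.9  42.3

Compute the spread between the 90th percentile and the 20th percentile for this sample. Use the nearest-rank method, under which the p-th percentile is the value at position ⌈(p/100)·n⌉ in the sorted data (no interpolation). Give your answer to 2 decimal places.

33.50

Sorted: 2.7, 6.2, 7.9, 8.1, 11.2, 14.1, 21.1, 28.4, 39.7, 42.3.
n = 10.
P20: rank ⌈20/100·10⌉ = 2 → 6.2.
P90: rank ⌈90/100·10⌉ = 9 → 39.7.
Difference: 39.7 − 6.2 = 33.5.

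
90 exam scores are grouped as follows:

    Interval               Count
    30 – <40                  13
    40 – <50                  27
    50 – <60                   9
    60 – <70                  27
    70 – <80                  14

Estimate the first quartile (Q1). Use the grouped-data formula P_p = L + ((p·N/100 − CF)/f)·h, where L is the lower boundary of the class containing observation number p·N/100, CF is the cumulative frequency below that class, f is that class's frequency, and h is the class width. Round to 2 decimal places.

N = 90; target position k = 25/100 · 90 = 22.5.
Cumulative frequencies: 13, 40, 49, 76, 90.
Observation 22.5 falls in the class 40 – <50.
L = 40, CF = 13, f = 27, h = 10.
P25 = 40 + ((22.5 − 13)/27)·10 = 40 + 3.51852 = 43.5185.

43.52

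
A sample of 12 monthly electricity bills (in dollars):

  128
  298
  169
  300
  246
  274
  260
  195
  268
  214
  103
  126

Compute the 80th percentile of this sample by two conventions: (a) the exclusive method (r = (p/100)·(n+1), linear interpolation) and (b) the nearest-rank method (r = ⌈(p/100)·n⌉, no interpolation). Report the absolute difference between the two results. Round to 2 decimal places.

Sorted: 103, 126, 128, 169, 195, 214, 246, 260, 268, 274, 298, 300.
n = 12.
(a) r = 10.4; between ranks 10 (274) and 11 (298): 283.6.
(b) the nearest-rank method: rank 10 → 274.
|283.6 − 274| = 9.6.

9.60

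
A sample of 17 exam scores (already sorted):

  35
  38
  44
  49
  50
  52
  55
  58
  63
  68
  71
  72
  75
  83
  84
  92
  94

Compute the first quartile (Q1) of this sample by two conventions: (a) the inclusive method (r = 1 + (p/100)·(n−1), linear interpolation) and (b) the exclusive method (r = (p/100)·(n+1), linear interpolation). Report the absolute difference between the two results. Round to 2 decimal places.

n = 17.
(a) r = 5 → value at rank 5 = 50.
(b) r = 4.5; between ranks 4 (49) and 5 (50): 49.5.
|50 − 49.5| = 0.5.

0.50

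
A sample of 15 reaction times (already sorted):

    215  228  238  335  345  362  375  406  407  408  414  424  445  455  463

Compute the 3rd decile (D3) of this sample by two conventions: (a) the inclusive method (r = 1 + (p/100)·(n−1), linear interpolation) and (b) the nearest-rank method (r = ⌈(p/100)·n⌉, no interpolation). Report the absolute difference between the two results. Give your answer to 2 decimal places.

n = 15.
(a) r = 5.2; between ranks 5 (345) and 6 (362): 348.4.
(b) the nearest-rank method: rank 5 → 345.
|348.4 − 345| = 3.4.

3.40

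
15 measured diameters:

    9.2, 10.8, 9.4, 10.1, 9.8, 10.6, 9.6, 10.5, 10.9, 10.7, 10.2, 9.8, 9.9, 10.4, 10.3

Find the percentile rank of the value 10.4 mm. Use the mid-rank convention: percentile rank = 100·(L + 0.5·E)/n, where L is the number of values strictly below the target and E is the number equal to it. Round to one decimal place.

Sorted: 9.2, 9.4, 9.6, 9.8, 9.8, 9.9, 10.1, 10.2, 10.3, 10.4, 10.5, 10.6, 10.7, 10.8, 10.9.
Count below 10.4: L = 9; count equal: E = 1; n = 15.
Percentile rank = 100·(9 + 0.5·1)/15 = 100·9.5/15 = 63.33.

63.3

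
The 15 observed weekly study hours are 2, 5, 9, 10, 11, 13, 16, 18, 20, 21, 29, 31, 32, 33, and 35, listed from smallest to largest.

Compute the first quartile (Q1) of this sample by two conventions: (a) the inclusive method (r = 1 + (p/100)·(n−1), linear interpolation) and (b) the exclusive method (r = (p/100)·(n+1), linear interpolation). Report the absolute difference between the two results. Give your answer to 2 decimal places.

n = 15.
(a) r = 4.5; between ranks 4 (10) and 5 (11): 10.5.
(b) r = 4 → value at rank 4 = 10.
|10.5 − 10| = 0.5.

0.50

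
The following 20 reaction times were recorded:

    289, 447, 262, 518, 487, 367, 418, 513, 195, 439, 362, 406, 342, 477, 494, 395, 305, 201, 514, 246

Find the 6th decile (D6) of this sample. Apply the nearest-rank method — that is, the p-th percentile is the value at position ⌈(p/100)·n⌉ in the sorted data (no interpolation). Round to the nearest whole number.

418

Sorted: 195, 201, 246, 262, 289, 305, 342, 362, 367, 395, 406, 418, 439, 447, 477, 487, 494, 513, 514, 518.
n = 20.
Position = ⌈60/100 · 20⌉ = ⌈12⌉ = 12.
The value at rank 12 is 418.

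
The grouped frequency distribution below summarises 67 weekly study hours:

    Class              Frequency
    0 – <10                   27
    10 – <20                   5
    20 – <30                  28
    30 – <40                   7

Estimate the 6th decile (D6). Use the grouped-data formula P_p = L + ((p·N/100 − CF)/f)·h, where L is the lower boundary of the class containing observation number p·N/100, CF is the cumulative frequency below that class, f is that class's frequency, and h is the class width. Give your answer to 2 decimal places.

N = 67; target position k = 60/100 · 67 = 40.2.
Cumulative frequencies: 27, 32, 60, 67.
Observation 40.2 falls in the class 20 – <30.
L = 20, CF = 32, f = 28, h = 10.
P60 = 20 + ((40.2 − 32)/28)·10 = 20 + 2.92857 = 22.9286.

22.93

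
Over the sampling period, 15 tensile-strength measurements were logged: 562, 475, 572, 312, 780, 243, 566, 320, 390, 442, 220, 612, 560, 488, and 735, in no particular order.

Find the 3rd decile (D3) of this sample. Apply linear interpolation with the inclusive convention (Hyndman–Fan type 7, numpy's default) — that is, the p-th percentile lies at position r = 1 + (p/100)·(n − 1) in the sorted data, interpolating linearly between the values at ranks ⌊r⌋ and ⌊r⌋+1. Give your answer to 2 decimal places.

Sorted: 220, 243, 312, 320, 390, 442, 475, 488, 560, 562, 566, 572, 612, 735, 780.
n = 15.
r = 1 + (30/100)·(15 − 1) = 1 + 4.2 = 5.2.
Rank 5 is 390 and rank 6 is 442.
Interpolate: 390 + 0.2·(442 − 390) = 390 + 0.2·52 = 400.4.

400.40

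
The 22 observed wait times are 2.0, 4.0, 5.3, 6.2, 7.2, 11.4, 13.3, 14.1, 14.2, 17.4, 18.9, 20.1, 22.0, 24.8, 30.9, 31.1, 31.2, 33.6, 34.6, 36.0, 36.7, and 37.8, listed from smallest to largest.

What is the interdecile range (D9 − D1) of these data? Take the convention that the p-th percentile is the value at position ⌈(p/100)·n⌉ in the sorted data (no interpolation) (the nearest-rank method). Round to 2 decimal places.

30.70

n = 22.
P10: rank ⌈10/100·22⌉ = 3 → 5.3.
P90: rank ⌈90/100·22⌉ = 20 → 36.
Difference: 36 − 5.3 = 30.7.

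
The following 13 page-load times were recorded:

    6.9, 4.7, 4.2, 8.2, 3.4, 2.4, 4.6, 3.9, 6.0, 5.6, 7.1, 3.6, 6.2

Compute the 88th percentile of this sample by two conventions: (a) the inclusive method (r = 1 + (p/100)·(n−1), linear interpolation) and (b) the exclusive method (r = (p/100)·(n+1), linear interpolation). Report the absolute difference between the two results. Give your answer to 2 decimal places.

0.44

Sorted: 2.4, 3.4, 3.6, 3.9, 4.2, 4.6, 4.7, 5.6, 6.0, 6.2, 6.9, 7.1, 8.2.
n = 13.
(a) r = 11.56; between ranks 11 (6.9) and 12 (7.1): 7.012.
(b) r = 12.32; between ranks 12 (7.1) and 13 (8.2): 7.452.
|7.012 − 7.452| = 0.44.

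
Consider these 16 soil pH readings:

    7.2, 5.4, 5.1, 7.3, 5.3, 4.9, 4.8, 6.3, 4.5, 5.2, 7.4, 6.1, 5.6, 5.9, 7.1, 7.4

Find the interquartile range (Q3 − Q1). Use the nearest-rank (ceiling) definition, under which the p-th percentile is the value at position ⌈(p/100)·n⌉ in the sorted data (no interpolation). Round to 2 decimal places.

2.00

Sorted: 4.5, 4.8, 4.9, 5.1, 5.2, 5.3, 5.4, 5.6, 5.9, 6.1, 6.3, 7.1, 7.2, 7.3, 7.4, 7.4.
n = 16.
P25: rank ⌈25/100·16⌉ = 4 → 5.1.
P75: rank ⌈75/100·16⌉ = 12 → 7.1.
Difference: 7.1 − 5.1 = 2.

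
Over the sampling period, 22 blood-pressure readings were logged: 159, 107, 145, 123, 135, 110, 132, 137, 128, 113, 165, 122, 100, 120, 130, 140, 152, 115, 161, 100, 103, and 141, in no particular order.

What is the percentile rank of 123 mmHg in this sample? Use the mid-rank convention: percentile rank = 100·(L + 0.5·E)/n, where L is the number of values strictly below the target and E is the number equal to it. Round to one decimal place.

43.2

Sorted: 100, 100, 103, 107, 110, 113, 115, 120, 122, 123, 128, 130, 132, 135, 137, 140, 141, 145, 152, 159, 161, 165.
Count below 123: L = 9; count equal: E = 1; n = 22.
Percentile rank = 100·(9 + 0.5·1)/22 = 100·9.5/22 = 43.18.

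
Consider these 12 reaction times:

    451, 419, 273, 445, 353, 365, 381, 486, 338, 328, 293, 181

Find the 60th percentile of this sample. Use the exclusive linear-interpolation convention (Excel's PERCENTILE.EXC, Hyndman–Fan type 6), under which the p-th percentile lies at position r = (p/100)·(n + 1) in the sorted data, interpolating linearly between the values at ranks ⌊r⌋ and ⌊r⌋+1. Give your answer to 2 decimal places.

377.80

Sorted: 181, 273, 293, 328, 338, 353, 365, 381, 419, 445, 451, 486.
n = 12.
r = (60/100)·(12 + 1) = 7.8.
Rank 7 is 365 and rank 8 is 381.
Interpolate: 365 + 0.8·(381 − 365) = 365 + 0.8·16 = 377.8.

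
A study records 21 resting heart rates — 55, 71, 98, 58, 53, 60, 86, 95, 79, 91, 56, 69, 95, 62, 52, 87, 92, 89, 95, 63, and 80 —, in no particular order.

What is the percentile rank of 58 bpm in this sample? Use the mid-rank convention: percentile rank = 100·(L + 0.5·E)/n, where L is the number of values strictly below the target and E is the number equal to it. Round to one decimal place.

Sorted: 52, 53, 55, 56, 58, 60, 62, 63, 69, 71, 79, 80, 86, 87, 89, 91, 92, 95, 95, 95, 98.
Count below 58: L = 4; count equal: E = 1; n = 21.
Percentile rank = 100·(4 + 0.5·1)/21 = 100·4.5/21 = 21.43.

21.4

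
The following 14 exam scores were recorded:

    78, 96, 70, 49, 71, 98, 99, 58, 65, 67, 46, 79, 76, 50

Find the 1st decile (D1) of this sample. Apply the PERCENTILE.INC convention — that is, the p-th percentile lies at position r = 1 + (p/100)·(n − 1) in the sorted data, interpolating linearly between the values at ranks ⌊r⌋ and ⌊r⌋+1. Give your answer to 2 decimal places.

49.30

Sorted: 46, 49, 50, 58, 65, 67, 70, 71, 76, 78, 79, 96, 98, 99.
n = 14.
r = 1 + (10/100)·(14 − 1) = 1 + 1.3 = 2.3.
Rank 2 is 49 and rank 3 is 50.
Interpolate: 49 + 0.3·(50 − 49) = 49 + 0.3·1 = 49.3.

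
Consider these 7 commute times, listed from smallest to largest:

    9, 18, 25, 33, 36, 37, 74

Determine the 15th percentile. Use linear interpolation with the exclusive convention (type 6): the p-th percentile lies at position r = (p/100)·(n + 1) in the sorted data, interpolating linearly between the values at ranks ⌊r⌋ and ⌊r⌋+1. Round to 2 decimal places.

10.80

n = 7.
r = (15/100)·(7 + 1) = 1.2.
Rank 1 is 9 and rank 2 is 18.
Interpolate: 9 + 0.2·(18 − 9) = 9 + 0.2·9 = 10.8.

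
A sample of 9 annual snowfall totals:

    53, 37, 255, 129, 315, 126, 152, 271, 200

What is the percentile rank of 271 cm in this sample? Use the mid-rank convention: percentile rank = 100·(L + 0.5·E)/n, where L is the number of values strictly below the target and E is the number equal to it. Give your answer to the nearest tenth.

83.3

Sorted: 37, 53, 126, 129, 152, 200, 255, 271, 315.
Count below 271: L = 7; count equal: E = 1; n = 9.
Percentile rank = 100·(7 + 0.5·1)/9 = 100·7.5/9 = 83.33.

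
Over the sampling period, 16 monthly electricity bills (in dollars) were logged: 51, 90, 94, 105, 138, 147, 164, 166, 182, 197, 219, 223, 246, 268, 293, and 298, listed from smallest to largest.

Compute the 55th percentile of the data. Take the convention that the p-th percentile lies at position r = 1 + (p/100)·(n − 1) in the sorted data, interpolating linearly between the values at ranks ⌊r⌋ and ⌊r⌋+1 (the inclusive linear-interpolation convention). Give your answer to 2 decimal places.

n = 16.
r = 1 + (55/100)·(16 − 1) = 1 + 8.25 = 9.25.
Rank 9 is 182 and rank 10 is 197.
Interpolate: 182 + 0.25·(197 − 182) = 182 + 0.25·15 = 185.75.

185.75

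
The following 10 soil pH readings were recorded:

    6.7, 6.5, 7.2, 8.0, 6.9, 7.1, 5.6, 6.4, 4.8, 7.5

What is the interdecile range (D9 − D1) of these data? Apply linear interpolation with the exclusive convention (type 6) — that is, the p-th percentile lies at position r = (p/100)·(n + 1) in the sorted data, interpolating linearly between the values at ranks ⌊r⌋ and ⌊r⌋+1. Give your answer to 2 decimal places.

3.07

Sorted: 4.8, 5.6, 6.4, 6.5, 6.7, 6.9, 7.1, 7.2, 7.5, 8.0.
n = 10.
P10: r = 1.1; ranks 1–2 are 4.8, 5.6; interpolating gives 4.88.
P90: r = 9.9; ranks 9–10 are 7.5, 8.0; interpolating gives 7.95.
Difference: 7.95 − 4.88 = 3.07.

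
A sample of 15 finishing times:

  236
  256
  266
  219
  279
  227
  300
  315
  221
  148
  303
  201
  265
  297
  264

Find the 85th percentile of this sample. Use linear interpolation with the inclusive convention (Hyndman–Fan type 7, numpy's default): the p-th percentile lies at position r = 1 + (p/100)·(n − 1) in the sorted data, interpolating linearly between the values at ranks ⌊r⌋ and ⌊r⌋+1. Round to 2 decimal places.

Sorted: 148, 201, 219, 221, 227, 236, 256, 264, 265, 266, 279, 297, 300, 303, 315.
n = 15.
r = 1 + (85/100)·(15 − 1) = 1 + 11.9 = 12.9.
Rank 12 is 297 and rank 13 is 300.
Interpolate: 297 + 0.9·(300 − 297) = 297 + 0.9·3 = 299.7.

299.70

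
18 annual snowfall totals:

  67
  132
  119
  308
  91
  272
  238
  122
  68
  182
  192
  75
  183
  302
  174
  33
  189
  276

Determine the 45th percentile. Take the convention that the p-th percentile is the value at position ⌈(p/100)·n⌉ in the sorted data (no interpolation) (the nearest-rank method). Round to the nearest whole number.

Sorted: 33, 67, 68, 75, 91, 119, 122, 132, 174, 182, 183, 189, 192, 238, 272, 276, 302, 308.
n = 18.
Position = ⌈45/100 · 18⌉ = ⌈8.1⌉ = 9.
The value at rank 9 is 174.

174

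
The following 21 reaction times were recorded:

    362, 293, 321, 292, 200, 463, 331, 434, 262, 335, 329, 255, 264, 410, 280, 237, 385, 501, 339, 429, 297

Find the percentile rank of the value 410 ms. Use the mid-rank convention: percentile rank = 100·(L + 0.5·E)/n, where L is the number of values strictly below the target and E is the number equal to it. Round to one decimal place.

Sorted: 200, 237, 255, 262, 264, 280, 292, 293, 297, 321, 329, 331, 335, 339, 362, 385, 410, 429, 434, 463, 501.
Count below 410: L = 16; count equal: E = 1; n = 21.
Percentile rank = 100·(16 + 0.5·1)/21 = 100·16.5/21 = 78.57.

78.6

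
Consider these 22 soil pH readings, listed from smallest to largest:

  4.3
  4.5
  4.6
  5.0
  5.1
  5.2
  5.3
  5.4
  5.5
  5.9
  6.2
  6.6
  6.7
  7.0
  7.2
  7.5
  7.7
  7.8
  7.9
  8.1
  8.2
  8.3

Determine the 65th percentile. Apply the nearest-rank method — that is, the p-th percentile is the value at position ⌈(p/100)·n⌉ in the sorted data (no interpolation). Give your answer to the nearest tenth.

7.2

n = 22.
Position = ⌈65/100 · 22⌉ = ⌈14.3⌉ = 15.
The value at rank 15 is 7.2.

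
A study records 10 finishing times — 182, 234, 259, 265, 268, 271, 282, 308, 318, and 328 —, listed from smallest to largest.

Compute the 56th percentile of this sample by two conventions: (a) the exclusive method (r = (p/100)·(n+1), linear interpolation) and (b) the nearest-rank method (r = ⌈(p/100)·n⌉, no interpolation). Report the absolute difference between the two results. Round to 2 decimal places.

1.76

n = 10.
(a) r = 6.16; between ranks 6 (271) and 7 (282): 272.76.
(b) the nearest-rank method: rank 6 → 271.
|272.76 − 271| = 1.76.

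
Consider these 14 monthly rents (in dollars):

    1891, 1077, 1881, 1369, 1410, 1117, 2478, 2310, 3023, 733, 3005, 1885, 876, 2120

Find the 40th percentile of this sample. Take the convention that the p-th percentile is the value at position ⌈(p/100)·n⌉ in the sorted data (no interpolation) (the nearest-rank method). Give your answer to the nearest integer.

Sorted: 733, 876, 1077, 1117, 1369, 1410, 1881, 1885, 1891, 2120, 2310, 2478, 3005, 3023.
n = 14.
Position = ⌈40/100 · 14⌉ = ⌈5.6⌉ = 6.
The value at rank 6 is 1410.

1410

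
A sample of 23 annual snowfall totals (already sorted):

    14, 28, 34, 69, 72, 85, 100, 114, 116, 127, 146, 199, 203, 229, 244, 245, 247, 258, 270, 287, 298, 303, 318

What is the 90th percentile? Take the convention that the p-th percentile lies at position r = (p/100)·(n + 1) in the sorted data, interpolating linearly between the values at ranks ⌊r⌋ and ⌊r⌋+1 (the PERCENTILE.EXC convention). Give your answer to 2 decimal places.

301.00

n = 23.
r = (90/100)·(23 + 1) = 21.6.
Rank 21 is 298 and rank 22 is 303.
Interpolate: 298 + 0.6·(303 − 298) = 298 + 0.6·5 = 301.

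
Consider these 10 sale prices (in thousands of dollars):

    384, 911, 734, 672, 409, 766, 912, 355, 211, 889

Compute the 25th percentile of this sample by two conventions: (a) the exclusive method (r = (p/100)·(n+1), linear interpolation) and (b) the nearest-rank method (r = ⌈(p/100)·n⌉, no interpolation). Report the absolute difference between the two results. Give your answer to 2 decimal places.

7.25

Sorted: 211, 355, 384, 409, 672, 734, 766, 889, 911, 912.
n = 10.
(a) r = 2.75; between ranks 2 (355) and 3 (384): 376.75.
(b) the nearest-rank method: rank 3 → 384.
|376.75 − 384| = 7.25.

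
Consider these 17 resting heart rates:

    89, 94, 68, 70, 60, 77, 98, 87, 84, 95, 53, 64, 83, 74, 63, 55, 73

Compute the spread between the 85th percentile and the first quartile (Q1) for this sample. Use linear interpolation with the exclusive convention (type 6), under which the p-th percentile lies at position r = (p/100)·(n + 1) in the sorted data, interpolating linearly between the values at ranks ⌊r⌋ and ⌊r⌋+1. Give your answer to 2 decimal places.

30.80

Sorted: 53, 55, 60, 63, 64, 68, 70, 73, 74, 77, 83, 84, 87, 89, 94, 95, 98.
n = 17.
P25: r = 4.5; ranks 4–5 are 63, 64; interpolating gives 63.5.
P85: r = 15.3; ranks 15–16 are 94, 95; interpolating gives 94.3.
Difference: 94.3 − 63.5 = 30.8.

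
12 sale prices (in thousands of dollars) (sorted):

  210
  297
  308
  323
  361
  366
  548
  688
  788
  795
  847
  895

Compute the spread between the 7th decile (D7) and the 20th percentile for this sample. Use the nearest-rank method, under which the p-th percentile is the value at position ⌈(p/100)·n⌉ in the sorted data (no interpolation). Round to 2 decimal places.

480.00

n = 12.
P20: rank ⌈20/100·12⌉ = 3 → 308.
P70: rank ⌈70/100·12⌉ = 9 → 788.
Difference: 788 − 308 = 480.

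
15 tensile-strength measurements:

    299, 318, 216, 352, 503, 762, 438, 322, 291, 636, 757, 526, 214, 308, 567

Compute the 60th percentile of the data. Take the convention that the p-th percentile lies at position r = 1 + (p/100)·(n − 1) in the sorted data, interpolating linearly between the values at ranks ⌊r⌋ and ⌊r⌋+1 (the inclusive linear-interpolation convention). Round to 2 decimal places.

464.00

Sorted: 214, 216, 291, 299, 308, 318, 322, 352, 438, 503, 526, 567, 636, 757, 762.
n = 15.
r = 1 + (60/100)·(15 − 1) = 1 + 8.4 = 9.4.
Rank 9 is 438 and rank 10 is 503.
Interpolate: 438 + 0.4·(503 − 438) = 438 + 0.4·65 = 464.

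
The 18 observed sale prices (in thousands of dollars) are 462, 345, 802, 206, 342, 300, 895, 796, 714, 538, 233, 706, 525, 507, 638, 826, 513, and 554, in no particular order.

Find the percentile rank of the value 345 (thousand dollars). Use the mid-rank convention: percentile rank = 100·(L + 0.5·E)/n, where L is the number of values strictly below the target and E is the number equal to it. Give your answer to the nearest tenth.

Sorted: 206, 233, 300, 342, 345, 462, 507, 513, 525, 538, 554, 638, 706, 714, 796, 802, 826, 895.
Count below 345: L = 4; count equal: E = 1; n = 18.
Percentile rank = 100·(4 + 0.5·1)/18 = 100·4.5/18 = 25.

25.0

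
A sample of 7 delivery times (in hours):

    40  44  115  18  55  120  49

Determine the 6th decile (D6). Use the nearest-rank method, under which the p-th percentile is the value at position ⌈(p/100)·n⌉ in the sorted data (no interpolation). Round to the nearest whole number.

Sorted: 18, 40, 44, 49, 55, 115, 120.
n = 7.
Position = ⌈60/100 · 7⌉ = ⌈4.2⌉ = 5.
The value at rank 5 is 55.

55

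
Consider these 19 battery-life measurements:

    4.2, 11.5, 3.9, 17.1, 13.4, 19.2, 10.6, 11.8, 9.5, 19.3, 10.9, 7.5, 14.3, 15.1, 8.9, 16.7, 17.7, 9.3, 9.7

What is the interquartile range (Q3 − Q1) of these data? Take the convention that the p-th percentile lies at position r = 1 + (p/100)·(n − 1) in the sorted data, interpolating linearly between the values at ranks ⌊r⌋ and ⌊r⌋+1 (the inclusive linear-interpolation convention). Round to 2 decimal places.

Sorted: 3.9, 4.2, 7.5, 8.9, 9.3, 9.5, 9.7, 10.6, 10.9, 11.5, 11.8, 13.4, 14.3, 15.1, 16.7, 17.1, 17.7, 19.2, 19.3.
n = 19.
P25: r = 5.5; ranks 5–6 are 9.3, 9.5; interpolating gives 9.4.
P75: r = 14.5; ranks 14–15 are 15.1, 16.7; interpolating gives 15.9.
Difference: 15.9 − 9.4 = 6.5.

6.50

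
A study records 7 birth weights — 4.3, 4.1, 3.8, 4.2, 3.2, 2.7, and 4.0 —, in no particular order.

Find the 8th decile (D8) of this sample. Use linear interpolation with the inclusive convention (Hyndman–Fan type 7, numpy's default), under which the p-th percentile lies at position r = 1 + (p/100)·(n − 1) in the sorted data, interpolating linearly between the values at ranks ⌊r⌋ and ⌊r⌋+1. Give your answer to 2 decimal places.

4.18

Sorted: 2.7, 3.2, 3.8, 4.0, 4.1, 4.2, 4.3.
n = 7.
r = 1 + (80/100)·(7 − 1) = 1 + 4.8 = 5.8.
Rank 5 is 4.1 and rank 6 is 4.2.
Interpolate: 4.1 + 0.8·(4.2 − 4.1) = 4.1 + 0.8·0.1 = 4.18.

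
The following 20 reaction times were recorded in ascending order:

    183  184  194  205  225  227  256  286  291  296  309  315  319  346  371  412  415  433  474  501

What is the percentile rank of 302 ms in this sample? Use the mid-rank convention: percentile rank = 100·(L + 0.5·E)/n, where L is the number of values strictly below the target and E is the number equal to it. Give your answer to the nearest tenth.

Count below 302: L = 10; count equal: E = 0; n = 20.
Percentile rank = 100·(10 + 0.5·0)/20 = 100·10/20 = 50.

50.0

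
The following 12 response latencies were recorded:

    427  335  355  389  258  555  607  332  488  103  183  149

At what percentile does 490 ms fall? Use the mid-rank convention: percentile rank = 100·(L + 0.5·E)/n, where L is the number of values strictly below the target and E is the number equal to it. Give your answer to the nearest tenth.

83.3

Sorted: 103, 149, 183, 258, 332, 335, 355, 389, 427, 488, 555, 607.
Count below 490: L = 10; count equal: E = 0; n = 12.
Percentile rank = 100·(10 + 0.5·0)/12 = 100·10/12 = 83.33.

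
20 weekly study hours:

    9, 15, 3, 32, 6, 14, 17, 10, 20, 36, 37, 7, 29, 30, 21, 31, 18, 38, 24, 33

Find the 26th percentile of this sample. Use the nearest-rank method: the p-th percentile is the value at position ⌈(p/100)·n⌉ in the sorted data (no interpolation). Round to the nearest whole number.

Sorted: 3, 6, 7, 9, 10, 14, 15, 17, 18, 20, 21, 24, 29, 30, 31, 32, 33, 36, 37, 38.
n = 20.
Position = ⌈26/100 · 20⌉ = ⌈5.2⌉ = 6.
The value at rank 6 is 14.

14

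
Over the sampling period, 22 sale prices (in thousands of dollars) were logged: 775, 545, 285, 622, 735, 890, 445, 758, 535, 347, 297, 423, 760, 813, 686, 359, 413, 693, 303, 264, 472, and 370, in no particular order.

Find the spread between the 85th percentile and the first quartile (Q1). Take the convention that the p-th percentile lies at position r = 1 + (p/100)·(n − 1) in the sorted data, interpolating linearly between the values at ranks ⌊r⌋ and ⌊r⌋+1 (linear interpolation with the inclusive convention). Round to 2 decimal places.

Sorted: 264, 285, 297, 303, 347, 359, 370, 413, 423, 445, 472, 535, 545, 622, 686, 693, 735, 758, 760, 775, 813, 890.
n = 22.
P25: r = 6.25; ranks 6–7 are 359, 370; interpolating gives 361.75.
P85: r = 18.85; ranks 18–19 are 758, 760; interpolating gives 759.7.
Difference: 759.7 − 361.75 = 397.95.

397.95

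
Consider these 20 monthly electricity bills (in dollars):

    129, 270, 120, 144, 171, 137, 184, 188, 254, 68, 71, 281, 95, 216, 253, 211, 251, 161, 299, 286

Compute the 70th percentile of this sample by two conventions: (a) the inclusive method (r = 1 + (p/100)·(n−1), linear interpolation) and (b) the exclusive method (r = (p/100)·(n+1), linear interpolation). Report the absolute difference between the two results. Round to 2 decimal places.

0.80

Sorted: 68, 71, 95, 120, 129, 137, 144, 161, 171, 184, 188, 211, 216, 251, 253, 254, 270, 281, 286, 299.
n = 20.
(a) r = 14.3; between ranks 14 (251) and 15 (253): 251.6.
(b) r = 14.7; between ranks 14 (251) and 15 (253): 252.4.
|251.6 − 252.4| = 0.8.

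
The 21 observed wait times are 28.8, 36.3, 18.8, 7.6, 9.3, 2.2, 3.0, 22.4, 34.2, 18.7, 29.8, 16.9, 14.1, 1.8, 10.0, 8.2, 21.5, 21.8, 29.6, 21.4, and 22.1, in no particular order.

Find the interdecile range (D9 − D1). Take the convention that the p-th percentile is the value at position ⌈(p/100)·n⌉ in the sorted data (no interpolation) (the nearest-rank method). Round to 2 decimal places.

Sorted: 1.8, 2.2, 3.0, 7.6, 8.2, 9.3, 10.0, 14.1, 16.9, 18.7, 18.8, 21.4, 21.5, 21.8, 22.1, 22.4, 28.8, 29.6, 29.8, 34.2, 36.3.
n = 21.
P10: rank ⌈10/100·21⌉ = 3 → 3.
P90: rank ⌈90/100·21⌉ = 19 → 29.8.
Difference: 29.8 − 3 = 26.8.

26.80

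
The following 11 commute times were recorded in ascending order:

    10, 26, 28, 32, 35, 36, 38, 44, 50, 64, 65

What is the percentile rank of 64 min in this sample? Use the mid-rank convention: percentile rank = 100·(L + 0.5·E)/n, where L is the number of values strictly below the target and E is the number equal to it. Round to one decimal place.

86.4

Count below 64: L = 9; count equal: E = 1; n = 11.
Percentile rank = 100·(9 + 0.5·1)/11 = 100·9.5/11 = 86.36.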